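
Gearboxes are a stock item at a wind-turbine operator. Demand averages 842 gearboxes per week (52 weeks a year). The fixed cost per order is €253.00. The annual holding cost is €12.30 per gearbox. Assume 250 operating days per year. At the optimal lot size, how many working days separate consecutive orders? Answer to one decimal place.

Annual demand D = 842 × 52 = 43,784.
Q* = √(2DS/H) = √(2 × 43,784 × 253 / 12.3) ≈ 1342.09.
Cycle time = Q*/D × 250 = 1342.09 / 43,784 × 250 ≈ 7.663 days.

T ≈ 7.7 days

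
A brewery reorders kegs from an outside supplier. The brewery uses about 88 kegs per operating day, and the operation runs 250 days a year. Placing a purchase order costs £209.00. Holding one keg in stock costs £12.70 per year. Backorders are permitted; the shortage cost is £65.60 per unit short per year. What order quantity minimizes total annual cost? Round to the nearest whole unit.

Q* ≈ 930 kegs

Annual demand D = 88 × 250 = 22,000.
With planned backorders, Q* = √(2DS/H) · √((H+B)/B).
√(2DS/H) = √(2 × 22,000 × 209 / 12.7) = 850.937.
√((H+B)/B) = √((12.7+65.6)/65.6) = 1.0925.
Q* ≈ 929.665.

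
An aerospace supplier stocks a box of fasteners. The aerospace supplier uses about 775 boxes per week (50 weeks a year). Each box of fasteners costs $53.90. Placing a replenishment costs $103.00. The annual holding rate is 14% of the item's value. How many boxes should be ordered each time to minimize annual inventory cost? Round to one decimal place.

Q* ≈ 1,028.5 boxes

Annual demand D = 775 × 50 = 38,750.
Holding cost H = 0.14 × $53.90 = $7.5460 per unit per year.
EOQ = √(2DS / H) = √(2 × 38,750 × 103 / 7.546).
= √(7,982,500 / 7.546) = √1,057,845.216 ≈ 1028.516.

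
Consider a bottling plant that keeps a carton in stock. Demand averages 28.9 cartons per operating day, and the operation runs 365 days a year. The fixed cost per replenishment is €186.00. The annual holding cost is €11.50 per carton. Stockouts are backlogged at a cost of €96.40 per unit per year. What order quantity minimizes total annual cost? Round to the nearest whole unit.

Annual demand D = 28.9 × 365 = 10,548.5.
With planned backorders, Q* = √(2DS/H) · √((H+B)/B).
√(2DS/H) = √(2 × 10,548.5 × 186 / 11.5) = 584.141.
√((H+B)/B) = √((11.5+96.4)/96.4) = 1.0580.
Q* ≈ 618.002.

Q* ≈ 618 cartons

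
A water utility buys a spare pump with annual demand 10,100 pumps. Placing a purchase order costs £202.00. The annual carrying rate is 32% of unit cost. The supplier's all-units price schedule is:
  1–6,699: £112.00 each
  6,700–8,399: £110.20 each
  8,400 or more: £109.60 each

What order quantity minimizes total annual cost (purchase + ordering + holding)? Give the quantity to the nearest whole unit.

Holding cost per unit per year at price C is H = 0.32·C.
For each price level, check whether its EOQ is feasible; otherwise the best quantity at that price is the breakpoint.
EOQ at £112.00 = 337.4 (feasible in tier 1): TC = 10,100×£112.00 + (10,100/337.4)×202 + (337.4/2)×0.32×£112.00 = £1,143,293.04.
EOQ at £110.20 = 340.2 < 6700, so use break Q=6700: TC = 10,100×£110.20 + (10,100/6700.0)×202 + (6700.0/2)×0.32×£110.20 = £1,231,458.91.
EOQ at £109.60 = 341.1 < 8400, so use break Q=8400: TC = 10,100×£109.60 + (10,100/8400.0)×202 + (8400.0/2)×0.32×£109.60 = £1,254,505.28.
Lowest total cost is £1,143,293.04 at Q = 337.4.

Q* ≈ 337 pumps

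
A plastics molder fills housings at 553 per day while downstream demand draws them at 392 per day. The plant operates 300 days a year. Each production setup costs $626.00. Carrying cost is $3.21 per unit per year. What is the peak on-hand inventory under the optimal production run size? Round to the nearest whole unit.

Annual demand D = 392 × 300 = 117,600.
Production build-up factor (1 − d/p) = 1 − 392/553 = 0.2911.
Q* = √(2DS / (H(1 − d/p))) = √(2 × 117,600 × 626 / (3.21 × 0.2911)).
= √(147,235,200 / 0.9346) ≈ 12551.711.
Maximum inventory = Q*(1 − d/p) = 12551.711 × 0.2911 ≈ 3654.296.

I_max ≈ 3,654 housings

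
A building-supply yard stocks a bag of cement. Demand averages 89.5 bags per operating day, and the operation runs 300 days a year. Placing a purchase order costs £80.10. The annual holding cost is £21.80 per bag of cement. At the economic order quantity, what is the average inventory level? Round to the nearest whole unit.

Annual demand D = 89.5 × 300 = 26,850.
Q* = √(2DS/H) = √(2 × 26,850 × 80.1 / 21.8) ≈ 444.20.
Average inventory = Q*/2 ≈ 444.20 / 2 = 222.098.

Average inventory ≈ 222 bags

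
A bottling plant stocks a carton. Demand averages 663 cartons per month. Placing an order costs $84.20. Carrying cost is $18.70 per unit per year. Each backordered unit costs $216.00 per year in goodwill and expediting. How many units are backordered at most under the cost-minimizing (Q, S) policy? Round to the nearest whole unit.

Annual demand D = 663 × 12 = 7,956.
With planned backorders, Q* = √(2DS/H) · √((H+B)/B).
√(2DS/H) = √(2 × 7,956 × 84.2 / 18.7) = 267.669.
√((H+B)/B) = √((18.7+216)/216) = 1.0424.
Q* ≈ 279.015.
S* = Q* · H/(H+B) = 279.015 × 18.7/234.7 ≈ 22.231.

S* ≈ 22 cartons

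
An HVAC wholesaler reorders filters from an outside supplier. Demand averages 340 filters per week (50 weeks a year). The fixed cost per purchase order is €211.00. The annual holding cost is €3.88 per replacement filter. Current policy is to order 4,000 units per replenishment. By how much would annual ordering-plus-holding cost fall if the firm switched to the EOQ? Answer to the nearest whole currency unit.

Annual demand D = 340 × 50 = 17,000.
EOQ = √(2DS/H) = √(2 × 17,000 × 211 / 3.88) ≈ 1359.77.
Cost at Q* = (D/Q*)S + (Q*/2)H = √(2DSH) ≈ €5,275.90.
Cost at Q = 4,000: (17,000/4,000)×211 + (4,000/2)×3.88 = €896.75 + €7,760.00 = €8,656.75.
Excess = €8,656.75 − €5,275.90 = €3,380.85.

Extra cost ≈ €3,381 per year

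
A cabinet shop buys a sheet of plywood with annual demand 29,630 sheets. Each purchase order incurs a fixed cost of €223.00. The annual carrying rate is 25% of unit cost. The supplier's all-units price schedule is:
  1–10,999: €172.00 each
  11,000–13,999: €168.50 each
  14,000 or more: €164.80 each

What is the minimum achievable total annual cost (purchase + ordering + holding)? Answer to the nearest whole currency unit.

Holding cost per unit per year at price C is H = 0.25·C.
Candidates are each tier's EOQ (if it falls in that tier) and each price-break quantity.
EOQ at €172.00 = 554.4 (feasible in tier 1): TC = 29,630×€172.00 + (29,630/554.4)×223 + (554.4/2)×0.25×€172.00 = €5,120,197.87.
EOQ at €168.50 = 560.1 < 11000, so use break Q=11000: TC = 29,630×€168.50 + (29,630/11000.0)×223 + (11000.0/2)×0.25×€168.50 = €5,224,943.18.
EOQ at €164.80 = 566.3 < 14000, so use break Q=14000: TC = 29,630×€164.80 + (29,630/14000.0)×223 + (14000.0/2)×0.25×€164.80 = €5,171,895.96.
Lowest total cost among the candidates is at Q = 554.4.

TC* ≈ €5,120,198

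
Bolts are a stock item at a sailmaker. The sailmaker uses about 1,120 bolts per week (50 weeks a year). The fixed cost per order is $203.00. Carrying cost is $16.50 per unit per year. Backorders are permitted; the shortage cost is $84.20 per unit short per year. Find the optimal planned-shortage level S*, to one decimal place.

Annual demand D = 1,120 × 50 = 56,000.
With planned backorders, Q* = √(2DS/H) · √((H+B)/B).
√(2DS/H) = √(2 × 56,000 × 203 / 16.5) = 1173.857.
√((H+B)/B) = √((16.5+84.2)/84.2) = 1.0936.
Q* ≈ 1283.730.
S* = Q* · H/(H+B) = 1283.730 × 16.5/100.7 ≈ 210.343.

S* ≈ 210.3 bolts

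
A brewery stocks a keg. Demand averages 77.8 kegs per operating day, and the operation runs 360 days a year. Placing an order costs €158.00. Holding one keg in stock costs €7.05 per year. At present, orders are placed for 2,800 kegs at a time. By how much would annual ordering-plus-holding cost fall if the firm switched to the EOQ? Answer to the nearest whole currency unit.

Annual demand D = 77.8 × 360 = 28,008.
EOQ = √(2DS/H) = √(2 × 28,008 × 158 / 7.05) ≈ 1120.44.
Cost at Q* = (D/Q*)S + (Q*/2)H = √(2DSH) ≈ €7,899.13.
Cost at Q = 2,800: (28,008/2,800)×158 + (2,800/2)×7.05 = €1,580.45 + €9,870.00 = €11,450.45.
Excess = €11,450.45 − €7,899.13 = €3,551.32.

Extra cost ≈ €3,551 per year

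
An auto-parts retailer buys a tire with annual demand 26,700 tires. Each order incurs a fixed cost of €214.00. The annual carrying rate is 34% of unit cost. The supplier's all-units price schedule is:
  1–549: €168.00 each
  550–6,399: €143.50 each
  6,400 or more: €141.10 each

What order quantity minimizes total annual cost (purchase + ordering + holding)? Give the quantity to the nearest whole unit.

Q* ≈ 550 tires

Holding cost per unit per year at price C is H = 0.34·C.
Candidates are each tier's EOQ (if it falls in that tier) and each price-break quantity.
EOQ at €168.00 = 447.3 (feasible in tier 1): TC = 26,700×€168.00 + (26,700/447.3)×214 + (447.3/2)×0.34×€168.00 = €4,511,148.87.
EOQ at €143.50 = 484.0 < 550, so use break Q=550: TC = 26,700×€143.50 + (26,700/550.0)×214 + (550.0/2)×0.34×€143.50 = €3,855,255.98.
EOQ at €141.10 = 488.1 < 6400, so use break Q=6400: TC = 26,700×€141.10 + (26,700/6400.0)×214 + (6400.0/2)×0.34×€141.10 = €3,921,779.58.
Lowest total cost is €3,855,255.98 at Q = 550.0.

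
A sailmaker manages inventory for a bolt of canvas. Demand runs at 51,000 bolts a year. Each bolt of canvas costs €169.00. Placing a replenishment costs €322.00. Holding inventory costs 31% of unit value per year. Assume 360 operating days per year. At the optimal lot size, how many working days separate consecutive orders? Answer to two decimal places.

T ≈ 5.59 days

Holding cost H = 0.31 × €169.00 = €52.3900 per unit per year.
Q* = √(2DS/H) = √(2 × 51,000 × 322 / 52.39) ≈ 791.78.
Cycle time = Q*/D × 360 = 791.78 / 51,000 × 360 ≈ 5.589 days.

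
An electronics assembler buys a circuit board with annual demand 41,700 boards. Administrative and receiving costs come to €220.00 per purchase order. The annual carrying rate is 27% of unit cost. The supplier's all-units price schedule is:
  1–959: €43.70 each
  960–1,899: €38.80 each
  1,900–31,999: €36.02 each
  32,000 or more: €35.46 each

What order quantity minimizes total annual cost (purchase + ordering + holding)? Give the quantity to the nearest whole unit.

Q* ≈ 1,900 boards

Holding cost per unit per year at price C is H = 0.27·C.
For each price level, check whether its EOQ is feasible; otherwise the best quantity at that price is the breakpoint.
Tier 1 (€43.70): EOQ = 1247.0 exceeds tier's upper bound 959, so this tier is dominated.
EOQ at €38.80 = 1323.4 (feasible in tier 2): TC = 41,700×€38.80 + (41,700/1323.4)×220 + (1323.4/2)×0.27×€38.80 = €1,631,824.11.
EOQ at €36.02 = 1373.5 < 1900, so use break Q=1900: TC = 41,700×€36.02 + (41,700/1900.0)×220 + (1900.0/2)×0.27×€36.02 = €1,516,101.55.
EOQ at €35.46 = 1384.3 < 32000, so use break Q=32000: TC = 41,700×€35.46 + (41,700/32000.0)×220 + (32000.0/2)×0.27×€35.46 = €1,632,155.89.
Lowest total cost is €1,516,101.55 at Q = 1900.0.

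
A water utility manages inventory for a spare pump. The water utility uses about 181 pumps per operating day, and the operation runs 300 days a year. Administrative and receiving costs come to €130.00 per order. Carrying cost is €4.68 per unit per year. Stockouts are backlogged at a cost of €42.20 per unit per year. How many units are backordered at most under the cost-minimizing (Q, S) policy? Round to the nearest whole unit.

Annual demand D = 181 × 300 = 54,300.
With planned backorders, Q* = √(2DS/H) · √((H+B)/B).
√(2DS/H) = √(2 × 54,300 × 130 / 4.68) = 1736.855.
√((H+B)/B) = √((4.68+42.2)/42.2) = 1.0540.
Q* ≈ 1830.633.
S* = Q* · H/(H+B) = 1830.633 × 4.68/46.88 ≈ 182.751.

S* ≈ 183 pumps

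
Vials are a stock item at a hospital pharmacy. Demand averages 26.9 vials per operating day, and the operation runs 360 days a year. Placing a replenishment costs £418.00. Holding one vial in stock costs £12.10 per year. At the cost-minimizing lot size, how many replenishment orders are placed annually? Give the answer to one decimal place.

N ≈ 11.8 orders per year

Annual demand D = 26.9 × 360 = 9,684.
Q* = √(2DS/H) = √(2 × 9,684 × 418 / 12.1) ≈ 817.97.
Orders per year = D / Q* = 9,684 / 817.97 ≈ 11.839.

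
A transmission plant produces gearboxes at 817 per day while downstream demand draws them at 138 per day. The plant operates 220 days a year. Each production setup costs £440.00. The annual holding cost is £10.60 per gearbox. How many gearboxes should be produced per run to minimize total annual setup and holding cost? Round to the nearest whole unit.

Annual demand D = 138 × 220 = 30,360.
Production build-up factor (1 − d/p) = 1 − 138/817 = 0.8311.
Q* = √(2DS / (H(1 − d/p))) = √(2 × 30,360 × 440 / (10.6 × 0.8311)).
= √(26,716,800 / 8.8095) ≈ 1741.468.

Q* ≈ 1,741 gearboxes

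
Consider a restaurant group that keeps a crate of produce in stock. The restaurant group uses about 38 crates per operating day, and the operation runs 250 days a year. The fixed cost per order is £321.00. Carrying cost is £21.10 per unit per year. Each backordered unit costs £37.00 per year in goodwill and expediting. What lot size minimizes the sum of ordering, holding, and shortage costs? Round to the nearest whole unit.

Annual demand D = 38 × 250 = 9,500.
With planned backorders, Q* = √(2DS/H) · √((H+B)/B).
√(2DS/H) = √(2 × 9,500 × 321 / 21.1) = 537.636.
√((H+B)/B) = √((21.1+37)/37) = 1.2531.
Q* ≈ 673.714.

Q* ≈ 674 crates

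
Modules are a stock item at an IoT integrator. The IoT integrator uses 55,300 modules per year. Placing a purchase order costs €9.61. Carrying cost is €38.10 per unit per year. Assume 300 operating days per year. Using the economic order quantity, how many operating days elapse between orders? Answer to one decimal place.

The optimal lot size = √(2DS/H) = √(2 × 55,300 × 9.61 / 38.1) ≈ 167.02.
Cycle time = Q*/D × 300 = 167.02 / 55,300 × 300 ≈ 0.906 days.

T ≈ 0.9 days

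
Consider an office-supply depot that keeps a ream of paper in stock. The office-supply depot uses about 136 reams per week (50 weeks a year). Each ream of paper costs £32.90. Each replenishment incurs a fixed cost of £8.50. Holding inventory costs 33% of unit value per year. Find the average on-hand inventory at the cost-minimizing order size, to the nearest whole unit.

Annual demand D = 136 × 50 = 6,800.
Holding cost H = 0.33 × £32.90 = £10.8570 per unit per year.
EOQ = √(2DS/H) = √(2 × 6,800 × 8.5 / 10.857) ≈ 103.19.
Average inventory = Q*/2 ≈ 103.19 / 2 = 51.593.

Average inventory ≈ 52 reams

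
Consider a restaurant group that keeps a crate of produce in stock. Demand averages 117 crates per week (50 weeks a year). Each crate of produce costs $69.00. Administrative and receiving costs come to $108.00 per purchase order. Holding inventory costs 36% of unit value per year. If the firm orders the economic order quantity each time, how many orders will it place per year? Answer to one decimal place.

N ≈ 25.9 orders per year

Annual demand D = 117 × 50 = 5,850.
Holding cost H = 0.36 × $69.00 = $24.8400 per unit per year.
The optimal lot size = √(2DS/H) = √(2 × 5,850 × 108 / 24.84) ≈ 225.54.
Orders per year = D / Q* = 5,850 / 225.54 ≈ 25.937.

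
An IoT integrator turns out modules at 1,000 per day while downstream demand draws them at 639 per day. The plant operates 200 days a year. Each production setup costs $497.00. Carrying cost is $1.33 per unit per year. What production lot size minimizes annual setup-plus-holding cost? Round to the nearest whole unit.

Annual demand D = 639 × 200 = 127,800.
Production build-up factor (1 − d/p) = 1 − 639/1,000 = 0.3610.
Q* = √(2DS / (H(1 − d/p))) = √(2 × 127,800 × 497 / (1.33 × 0.3610)).
= √(127,033,200 / 0.4801) ≈ 16265.941.

Q* ≈ 16,266 modules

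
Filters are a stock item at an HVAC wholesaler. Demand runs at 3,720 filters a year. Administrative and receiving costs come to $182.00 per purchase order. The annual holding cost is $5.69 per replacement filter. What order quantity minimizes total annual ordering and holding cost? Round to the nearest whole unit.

Q* ≈ 488 filters

EOQ = √(2DS / H) = √(2 × 3,720 × 182 / 5.69).
= √(1,354,080 / 5.69) = √237,975.3954 ≈ 487.827.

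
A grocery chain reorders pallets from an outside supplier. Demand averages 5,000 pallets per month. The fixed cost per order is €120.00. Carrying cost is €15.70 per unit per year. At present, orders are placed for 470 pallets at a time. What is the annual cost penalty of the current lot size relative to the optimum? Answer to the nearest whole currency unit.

Annual demand D = 5,000 × 12 = 60,000.
EOQ = √(2DS/H) = √(2 × 60,000 × 120 / 15.7) ≈ 957.70.
Cost at Q* = (D/Q*)S + (Q*/2)H = √(2DSH) ≈ €15,035.96.
Cost at Q = 470: (60,000/470)×120 + (470/2)×15.7 = €15,319.15 + €3,689.50 = €19,008.65.
Excess = €19,008.65 − €15,035.96 = €3,972.69.

Extra cost ≈ €3,973 per year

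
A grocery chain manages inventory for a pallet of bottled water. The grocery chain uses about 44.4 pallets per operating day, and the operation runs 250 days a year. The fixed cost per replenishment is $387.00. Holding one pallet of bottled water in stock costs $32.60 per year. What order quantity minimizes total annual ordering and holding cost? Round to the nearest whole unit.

Annual demand D = 44.4 × 250 = 11,100.
EOQ = √(2DS / H) = √(2 × 11,100 × 387 / 32.6).
= √(8,591,400 / 32.6) = √263,539.8773 ≈ 513.361.

Q* ≈ 513 pallets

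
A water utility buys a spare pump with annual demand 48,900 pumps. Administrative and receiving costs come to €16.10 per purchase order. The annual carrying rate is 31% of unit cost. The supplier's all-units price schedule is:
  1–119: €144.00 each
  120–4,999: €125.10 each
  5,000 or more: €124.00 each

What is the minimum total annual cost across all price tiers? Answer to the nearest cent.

Holding cost per unit per year at price C is H = 0.31·C.
Evaluate total cost at each tier's feasible EOQ or, if the EOQ is below the tier, at the tier's minimum quantity.
Tier 1 (€144.00): EOQ = 187.8 exceeds tier's upper bound 119, so this tier is dominated.
EOQ at €125.10 = 201.5 (feasible in tier 2): TC = 48,900×€125.10 + (48,900/201.5)×16.1 + (201.5/2)×0.31×€125.10 = €6,125,204.33.
EOQ at €124.00 = 202.4 < 5000, so use break Q=5000: TC = 48,900×€124.00 + (48,900/5000.0)×16.1 + (5000.0/2)×0.31×€124.00 = €6,159,857.46.
Lowest total cost among the candidates is at Q = 201.5.

TC* ≈ €6,125,204.33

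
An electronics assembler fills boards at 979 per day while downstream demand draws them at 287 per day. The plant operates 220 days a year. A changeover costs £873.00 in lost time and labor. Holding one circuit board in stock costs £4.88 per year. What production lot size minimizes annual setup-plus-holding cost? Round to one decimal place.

Q* ≈ 5,653.3 boards

Annual demand D = 287 × 220 = 63,140.
Production build-up factor (1 − d/p) = 1 − 287/979 = 0.7068.
Q* = √(2DS / (H(1 − d/p))) = √(2 × 63,140 × 873 / (4.88 × 0.7068)).
= √(110,242,440 / 3.4494) ≈ 5653.310.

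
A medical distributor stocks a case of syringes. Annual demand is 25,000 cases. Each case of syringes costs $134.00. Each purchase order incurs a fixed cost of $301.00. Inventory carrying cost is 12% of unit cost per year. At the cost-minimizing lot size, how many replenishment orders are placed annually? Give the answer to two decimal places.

Holding cost H = 0.12 × $134.00 = $16.0800 per unit per year.
EOQ = √(2DS/H) = √(2 × 25,000 × 301 / 16.08) ≈ 967.44.
Orders per year = D / Q* = 25,000 / 967.44 ≈ 25.841.

N ≈ 25.84 orders per year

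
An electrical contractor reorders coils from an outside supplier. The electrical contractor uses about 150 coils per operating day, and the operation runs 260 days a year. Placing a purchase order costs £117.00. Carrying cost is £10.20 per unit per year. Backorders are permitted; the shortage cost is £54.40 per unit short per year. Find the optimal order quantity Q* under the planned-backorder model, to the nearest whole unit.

Q* ≈ 1,031 coils

Annual demand D = 150 × 260 = 39,000.
With planned backorders, Q* = √(2DS/H) · √((H+B)/B).
√(2DS/H) = √(2 × 39,000 × 117 / 10.2) = 945.889.
√((H+B)/B) = √((10.2+54.4)/54.4) = 1.0897.
Q* ≈ 1030.759.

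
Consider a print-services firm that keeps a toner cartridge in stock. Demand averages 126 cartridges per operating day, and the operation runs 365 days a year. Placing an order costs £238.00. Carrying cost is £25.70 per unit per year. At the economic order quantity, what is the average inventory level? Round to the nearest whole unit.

Average inventory ≈ 461 cartridges

Annual demand D = 126 × 365 = 45,990.
EOQ = √(2DS/H) = √(2 × 45,990 × 238 / 25.7) ≈ 922.93.
Average inventory = Q*/2 ≈ 922.93 / 2 = 461.465.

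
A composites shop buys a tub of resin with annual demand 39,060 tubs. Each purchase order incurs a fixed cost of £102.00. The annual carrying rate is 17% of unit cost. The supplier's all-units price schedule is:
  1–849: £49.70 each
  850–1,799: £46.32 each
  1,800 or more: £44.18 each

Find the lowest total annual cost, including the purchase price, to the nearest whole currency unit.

Holding cost per unit per year at price C is H = 0.17·C.
Candidates are each tier's EOQ (if it falls in that tier) and each price-break quantity.
Tier 1 (£49.70): EOQ = 971.1 exceeds tier's upper bound 849, so this tier is dominated.
EOQ at £46.32 = 1005.9 (feasible in tier 2): TC = 39,060×£46.32 + (39,060/1005.9)×102 + (1005.9/2)×0.17×£46.32 = £1,817,180.38.
EOQ at £44.18 = 1030.0 < 1800, so use break Q=1800: TC = 39,060×£44.18 + (39,060/1800.0)×102 + (1800.0/2)×0.17×£44.18 = £1,734,643.74.
Lowest total cost among the candidates is at Q = 1800.0.

TC* ≈ £1,734,644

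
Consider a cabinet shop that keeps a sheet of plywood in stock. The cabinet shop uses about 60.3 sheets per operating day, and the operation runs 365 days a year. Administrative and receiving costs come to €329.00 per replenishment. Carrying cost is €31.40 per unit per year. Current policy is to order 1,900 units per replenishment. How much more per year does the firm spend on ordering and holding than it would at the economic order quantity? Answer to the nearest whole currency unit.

Annual demand D = 60.3 × 365 = 22,009.5.
EOQ = √(2DS/H) = √(2 × 22,009.5 × 329 / 31.4) ≈ 679.13.
Cost at Q* = (D/Q*)S + (Q*/2)H = √(2DSH) ≈ €21,324.70.
Cost at Q = 1,900: (22,009.5/1,900)×329 + (1,900/2)×31.4 = €3,811.12 + €29,830.00 = €33,641.12.
Excess = €33,641.12 − €21,324.70 = €12,316.42.

Extra cost ≈ €12,316 per year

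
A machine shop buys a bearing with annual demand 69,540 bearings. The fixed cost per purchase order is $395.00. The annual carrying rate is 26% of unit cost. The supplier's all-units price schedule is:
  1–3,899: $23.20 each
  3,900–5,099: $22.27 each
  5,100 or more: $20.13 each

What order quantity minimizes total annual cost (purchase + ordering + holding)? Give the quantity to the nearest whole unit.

Holding cost per unit per year at price C is H = 0.26·C.
For each price level, check whether its EOQ is feasible; otherwise the best quantity at that price is the breakpoint.
EOQ at $23.20 = 3017.9 (feasible in tier 1): TC = 69,540×$23.20 + (69,540/3017.9)×395 + (3017.9/2)×0.26×$23.20 = $1,631,531.78.
EOQ at $22.27 = 3080.2 < 3900, so use break Q=3900: TC = 69,540×$22.27 + (69,540/3900.0)×395 + (3900.0/2)×0.26×$22.27 = $1,566,989.84.
EOQ at $20.13 = 3239.8 < 5100, so use break Q=5100: TC = 69,540×$20.13 + (69,540/5100.0)×395 + (5100.0/2)×0.26×$20.13 = $1,418,572.33.
Lowest total cost is $1,418,572.33 at Q = 5100.0.

Q* ≈ 5,100 bearings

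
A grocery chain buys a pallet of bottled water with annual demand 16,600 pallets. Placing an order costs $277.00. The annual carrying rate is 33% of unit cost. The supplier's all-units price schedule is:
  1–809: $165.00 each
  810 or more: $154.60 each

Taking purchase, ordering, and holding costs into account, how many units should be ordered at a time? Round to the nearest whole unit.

Holding cost per unit per year at price C is H = 0.33·C.
For each price level, check whether its EOQ is feasible; otherwise the best quantity at that price is the breakpoint.
EOQ at $165.00 = 411.0 (feasible in tier 1): TC = 16,600×$165.00 + (16,600/411.0)×277 + (411.0/2)×0.33×$165.00 = $2,761,377.31.
EOQ at $154.60 = 424.6 < 810, so use break Q=810: TC = 16,600×$154.60 + (16,600/810.0)×277 + (810.0/2)×0.33×$154.60 = $2,592,699.08.
Lowest total cost is $2,592,699.08 at Q = 810.0.

Q* ≈ 810 pallets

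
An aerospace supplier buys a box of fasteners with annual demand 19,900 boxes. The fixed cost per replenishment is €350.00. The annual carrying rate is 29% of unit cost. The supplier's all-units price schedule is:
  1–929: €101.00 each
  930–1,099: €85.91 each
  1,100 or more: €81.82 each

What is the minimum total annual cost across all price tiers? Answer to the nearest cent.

Holding cost per unit per year at price C is H = 0.29·C.
Evaluate total cost at each tier's feasible EOQ or, if the EOQ is below the tier, at the tier's minimum quantity.
EOQ at €101.00 = 689.6 (feasible in tier 1): TC = 19,900×€101.00 + (19,900/689.6)×350 + (689.6/2)×0.29×€101.00 = €2,030,099.25.
EOQ at €85.91 = 747.7 < 930, so use break Q=930: TC = 19,900×€85.91 + (19,900/930.0)×350 + (930.0/2)×0.29×€85.91 = €1,728,683.21.
EOQ at €81.82 = 766.2 < 1100, so use break Q=1100: TC = 19,900×€81.82 + (19,900/1100.0)×350 + (1100.0/2)×0.29×€81.82 = €1,647,600.11.
Lowest total cost among the candidates is at Q = 1100.0.

TC* ≈ €1,647,600.11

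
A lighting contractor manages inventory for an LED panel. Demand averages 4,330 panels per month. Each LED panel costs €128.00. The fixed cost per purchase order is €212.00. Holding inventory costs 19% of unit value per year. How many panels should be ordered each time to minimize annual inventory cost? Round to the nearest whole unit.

Q* ≈ 952 panels

Annual demand D = 4,330 × 12 = 51,960.
Holding cost H = 0.19 × €128.00 = €24.3200 per unit per year.
EOQ = √(2DS / H) = √(2 × 51,960 × 212 / 24.32).
= √(22,031,040 / 24.32) = √905,881.5789 ≈ 951.778.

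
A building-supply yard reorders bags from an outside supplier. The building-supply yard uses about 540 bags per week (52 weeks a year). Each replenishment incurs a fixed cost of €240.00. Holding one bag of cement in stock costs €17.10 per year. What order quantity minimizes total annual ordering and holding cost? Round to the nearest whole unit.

Annual demand D = 540 × 52 = 28,080.
EOQ = √(2DS / H) = √(2 × 28,080 × 240 / 17.1).
= √(13,478,400 / 17.1) = √788,210.5263 ≈ 887.812.

Q* ≈ 888 bags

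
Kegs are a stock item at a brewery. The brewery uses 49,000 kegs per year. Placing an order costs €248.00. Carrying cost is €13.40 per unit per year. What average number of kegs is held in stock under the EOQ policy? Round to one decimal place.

Average inventory ≈ 673.4 kegs

EOQ = √(2DS/H) = √(2 × 49,000 × 248 / 13.4) ≈ 1346.75.
Average inventory = Q*/2 ≈ 1346.75 / 2 = 673.374.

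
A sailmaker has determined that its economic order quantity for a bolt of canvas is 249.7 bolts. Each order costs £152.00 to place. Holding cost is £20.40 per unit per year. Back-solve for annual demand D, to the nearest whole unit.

D ≈ 4,184 bolts per year

The basic EOQ model gives Q* = √(2DS/H); rearrange for the unknown.
From Q* = √(2DS/H): D = Q*²H / (2S) = 249.7² × 20.4 / (2 × 152) = 4184.019.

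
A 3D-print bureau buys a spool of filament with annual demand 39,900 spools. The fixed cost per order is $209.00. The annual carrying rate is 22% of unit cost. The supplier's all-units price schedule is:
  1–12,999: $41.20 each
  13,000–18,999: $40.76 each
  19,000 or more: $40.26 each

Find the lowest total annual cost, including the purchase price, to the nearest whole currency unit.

TC* ≈ $1,656,175

Holding cost per unit per year at price C is H = 0.22·C.
Evaluate total cost at each tier's feasible EOQ or, if the EOQ is below the tier, at the tier's minimum quantity.
EOQ at $41.20 = 1356.5 (feasible in tier 1): TC = 39,900×$41.20 + (39,900/1356.5)×209 + (1356.5/2)×0.22×$41.20 = $1,656,175.17.
EOQ at $40.76 = 1363.8 < 13000, so use break Q=13000: TC = 39,900×$40.76 + (39,900/13000.0)×209 + (13000.0/2)×0.22×$40.76 = $1,685,252.27.
EOQ at $40.26 = 1372.2 < 19000, so use break Q=19000: TC = 39,900×$40.26 + (39,900/19000.0)×209 + (19000.0/2)×0.22×$40.26 = $1,690,956.30.
Lowest total cost among the candidates is at Q = 1356.5.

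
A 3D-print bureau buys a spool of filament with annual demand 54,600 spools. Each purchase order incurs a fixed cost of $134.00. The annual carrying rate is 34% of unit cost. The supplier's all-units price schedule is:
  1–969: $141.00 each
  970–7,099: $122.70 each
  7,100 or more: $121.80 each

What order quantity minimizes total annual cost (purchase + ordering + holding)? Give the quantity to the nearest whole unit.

Holding cost per unit per year at price C is H = 0.34·C.
Candidates are each tier's EOQ (if it falls in that tier) and each price-break quantity.
EOQ at $141.00 = 552.5 (feasible in tier 1): TC = 54,600×$141.00 + (54,600/552.5)×134 + (552.5/2)×0.34×$141.00 = $7,725,085.78.
EOQ at $122.70 = 592.2 < 970, so use break Q=970: TC = 54,600×$122.70 + (54,600/970.0)×134 + (970.0/2)×0.34×$122.70 = $6,727,195.91.
EOQ at $121.80 = 594.4 < 7100, so use break Q=7100: TC = 54,600×$121.80 + (54,600/7100.0)×134 + (7100.0/2)×0.34×$121.80 = $6,798,323.08.
Lowest total cost is $6,727,195.91 at Q = 970.0.

Q* ≈ 970 spools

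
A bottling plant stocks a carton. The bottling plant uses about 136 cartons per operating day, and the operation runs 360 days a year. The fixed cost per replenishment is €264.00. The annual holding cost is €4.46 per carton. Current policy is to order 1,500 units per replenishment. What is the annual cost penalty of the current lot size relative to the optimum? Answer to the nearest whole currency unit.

Extra cost ≈ €1,224 per year

Annual demand D = 136 × 360 = 48,960.
EOQ = √(2DS/H) = √(2 × 48,960 × 264 / 4.46) ≈ 2407.52.
Cost at Q* = (D/Q*)S + (Q*/2)H = √(2DSH) ≈ €10,737.55.
Cost at Q = 1,500: (48,960/1,500)×264 + (1,500/2)×4.46 = €8,616.96 + €3,345.00 = €11,961.96.
Excess = €11,961.96 − €10,737.55 = €1,224.41.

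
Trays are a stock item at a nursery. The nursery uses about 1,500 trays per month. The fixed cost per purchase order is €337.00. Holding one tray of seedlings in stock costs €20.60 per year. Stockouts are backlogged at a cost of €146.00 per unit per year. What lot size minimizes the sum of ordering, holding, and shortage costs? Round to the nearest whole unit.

Q* ≈ 820 trays

Annual demand D = 1,500 × 12 = 18,000.
With planned backorders, Q* = √(2DS/H) · √((H+B)/B).
√(2DS/H) = √(2 × 18,000 × 337 / 20.6) = 767.419.
√((H+B)/B) = √((20.6+146)/146) = 1.0682.
Q* ≈ 819.773.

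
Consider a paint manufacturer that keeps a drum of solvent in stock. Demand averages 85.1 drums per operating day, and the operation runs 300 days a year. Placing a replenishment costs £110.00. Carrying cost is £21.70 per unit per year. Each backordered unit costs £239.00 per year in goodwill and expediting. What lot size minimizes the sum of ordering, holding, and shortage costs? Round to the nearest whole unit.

Q* ≈ 531 drums

Annual demand D = 85.1 × 300 = 25,530.
With planned backorders, Q* = √(2DS/H) · √((H+B)/B).
√(2DS/H) = √(2 × 25,530 × 110 / 21.7) = 508.753.
√((H+B)/B) = √((21.7+239)/239) = 1.0444.
Q* ≈ 531.347.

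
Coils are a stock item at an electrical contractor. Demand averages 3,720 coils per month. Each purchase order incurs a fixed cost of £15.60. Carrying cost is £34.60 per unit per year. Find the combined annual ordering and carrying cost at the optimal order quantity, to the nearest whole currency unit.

Annual demand D = 3,720 × 12 = 44,640.
Q* = √(2DS/H) = √(2 × 44,640 × 15.6 / 34.6) ≈ 200.63.
At Q*, ordering cost (D/Q*)S equals holding cost (Q*/2)H, each = √(DSH/2).
Minimum total = √(2DSH) = √(2 × 44,640 × 15.6 × 34.6) ≈ 6941.885.

TC* ≈ £6,942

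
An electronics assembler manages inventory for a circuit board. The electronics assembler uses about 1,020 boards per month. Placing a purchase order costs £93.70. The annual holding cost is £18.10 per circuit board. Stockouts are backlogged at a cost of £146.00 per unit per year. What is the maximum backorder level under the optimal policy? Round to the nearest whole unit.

S* ≈ 42 boards

Annual demand D = 1,020 × 12 = 12,240.
With planned backorders, Q* = √(2DS/H) · √((H+B)/B).
√(2DS/H) = √(2 × 12,240 × 93.7 / 18.1) = 355.989.
√((H+B)/B) = √((18.1+146)/146) = 1.0602.
Q* ≈ 377.411.
S* = Q* · H/(H+B) = 377.411 × 18.1/164.1 ≈ 41.628.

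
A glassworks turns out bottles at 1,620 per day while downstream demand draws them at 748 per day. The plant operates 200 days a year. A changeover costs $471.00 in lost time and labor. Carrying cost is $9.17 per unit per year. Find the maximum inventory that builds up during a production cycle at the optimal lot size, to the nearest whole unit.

Annual demand D = 748 × 200 = 149,600.
Production build-up factor (1 − d/p) = 1 − 748/1,620 = 0.5383.
Q* = √(2DS / (H(1 − d/p))) = √(2 × 149,600 × 471 / (9.17 × 0.5383)).
= √(140,923,200 / 4.936) ≈ 5343.254.
Maximum inventory = Q*(1 − d/p) = 5343.254 × 0.5383 ≈ 2876.122.

I_max ≈ 2,876 bottles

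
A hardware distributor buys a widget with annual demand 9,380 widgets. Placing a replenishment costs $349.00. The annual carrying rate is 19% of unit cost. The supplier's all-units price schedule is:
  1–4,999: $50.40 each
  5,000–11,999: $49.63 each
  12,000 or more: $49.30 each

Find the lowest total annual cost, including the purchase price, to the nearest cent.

TC* ≈ $480,670.10

Holding cost per unit per year at price C is H = 0.19·C.
For each price level, check whether its EOQ is feasible; otherwise the best quantity at that price is the breakpoint.
EOQ at $50.40 = 826.9 (feasible in tier 1): TC = 9,380×$50.40 + (9,380/826.9)×349 + (826.9/2)×0.19×$50.40 = $480,670.10.
EOQ at $49.63 = 833.3 < 5000, so use break Q=5000: TC = 9,380×$49.63 + (9,380/5000.0)×349 + (5000.0/2)×0.19×$49.63 = $489,758.37.
EOQ at $49.30 = 836.0 < 12000, so use break Q=12000: TC = 9,380×$49.30 + (9,380/12000.0)×349 + (12000.0/2)×0.19×$49.30 = $518,908.80.
Lowest total cost among the candidates is at Q = 826.9.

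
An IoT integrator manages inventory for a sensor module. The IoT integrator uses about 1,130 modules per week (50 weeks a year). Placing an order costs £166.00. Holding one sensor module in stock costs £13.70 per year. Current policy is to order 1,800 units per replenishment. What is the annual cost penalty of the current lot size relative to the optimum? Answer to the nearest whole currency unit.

Extra cost ≈ £1,510 per year

Annual demand D = 1,130 × 50 = 56,500.
EOQ = √(2DS/H) = √(2 × 56,500 × 166 / 13.7) ≈ 1170.13.
Cost at Q* = (D/Q*)S + (Q*/2)H = √(2DSH) ≈ £16,030.74.
Cost at Q = 1,800: (56,500/1,800)×166 + (1,800/2)×13.7 = £5,210.56 + £12,330.00 = £17,540.56.
Excess = £17,540.56 − £16,030.74 = £1,509.82.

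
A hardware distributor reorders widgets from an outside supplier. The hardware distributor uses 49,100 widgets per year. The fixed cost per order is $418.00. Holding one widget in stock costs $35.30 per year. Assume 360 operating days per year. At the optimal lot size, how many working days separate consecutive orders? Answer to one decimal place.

T ≈ 7.9 days

Q* = √(2DS/H) = √(2 × 49,100 × 418 / 35.3) ≈ 1078.34.
Cycle time = Q*/D × 360 = 1078.34 / 49,100 × 360 ≈ 7.906 days.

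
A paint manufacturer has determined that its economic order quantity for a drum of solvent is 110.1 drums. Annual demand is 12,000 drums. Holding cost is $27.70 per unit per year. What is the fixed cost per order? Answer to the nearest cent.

S ≈ $13.99

Invert the EOQ relation Q*² = 2DS/H.
From Q* = √(2DS/H): S = Q*²H / (2D) = 110.1² × 27.7 / (2 × 12,000) = 13.9908.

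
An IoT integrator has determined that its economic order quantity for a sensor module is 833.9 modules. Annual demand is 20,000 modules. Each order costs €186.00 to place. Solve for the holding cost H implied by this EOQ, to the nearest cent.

H ≈ €10.70

Invert the EOQ relation Q*² = 2DS/H.
From Q* = √(2DS/H): H = 2DS / Q*² = 2 × 20,000 × 186 / 833.9² = 10.6990.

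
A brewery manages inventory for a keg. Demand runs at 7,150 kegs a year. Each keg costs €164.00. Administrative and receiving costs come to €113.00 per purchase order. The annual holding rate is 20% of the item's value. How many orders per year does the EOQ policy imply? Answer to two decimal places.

N ≈ 32.21 orders per year

Holding cost H = 0.20 × €164.00 = €32.8000 per unit per year.
Q* = √(2DS/H) = √(2 × 7,150 × 113 / 32.8) ≈ 221.96.
Orders per year = D / Q* = 7,150 / 221.96 ≈ 32.213.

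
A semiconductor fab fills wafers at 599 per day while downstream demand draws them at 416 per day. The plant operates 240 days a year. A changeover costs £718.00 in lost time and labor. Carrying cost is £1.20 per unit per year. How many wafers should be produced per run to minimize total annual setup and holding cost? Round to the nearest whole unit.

Annual demand D = 416 × 240 = 99,840.
Production build-up factor (1 − d/p) = 1 − 416/599 = 0.3055.
Q* = √(2DS / (H(1 − d/p))) = √(2 × 99,840 × 718 / (1.2 × 0.3055)).
= √(143,370,240 / 0.3666) ≈ 19775.467.

Q* ≈ 19,775 wafers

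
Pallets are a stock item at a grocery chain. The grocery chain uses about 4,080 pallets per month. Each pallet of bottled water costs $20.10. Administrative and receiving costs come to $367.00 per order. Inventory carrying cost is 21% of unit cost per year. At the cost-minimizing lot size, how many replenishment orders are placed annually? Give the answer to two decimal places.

N ≈ 16.78 orders per year

Annual demand D = 4,080 × 12 = 48,960.
Holding cost H = 0.21 × $20.10 = $4.2210 per unit per year.
EOQ = √(2DS/H) = √(2 × 48,960 × 367 / 4.221) ≈ 2917.84.
Orders per year = D / Q* = 48,960 / 2917.84 ≈ 16.780.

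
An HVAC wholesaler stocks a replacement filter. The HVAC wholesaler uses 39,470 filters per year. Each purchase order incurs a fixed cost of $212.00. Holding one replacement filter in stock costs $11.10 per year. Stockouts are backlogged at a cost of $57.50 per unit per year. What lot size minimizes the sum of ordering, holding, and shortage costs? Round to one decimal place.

With planned backorders, Q* = √(2DS/H) · √((H+B)/B).
√(2DS/H) = √(2 × 39,470 × 212 / 11.1) = 1227.877.
√((H+B)/B) = √((11.1+57.5)/57.5) = 1.0923.
Q* ≈ 1341.168.

Q* ≈ 1,341.2 filters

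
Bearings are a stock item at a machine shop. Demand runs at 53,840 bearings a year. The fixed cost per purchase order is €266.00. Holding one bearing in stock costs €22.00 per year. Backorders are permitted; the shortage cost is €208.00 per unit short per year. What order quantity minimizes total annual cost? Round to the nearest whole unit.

Q* ≈ 1,200 bearings

With planned backorders, Q* = √(2DS/H) · √((H+B)/B).
√(2DS/H) = √(2 × 53,840 × 266 / 22) = 1141.030.
√((H+B)/B) = √((22+208)/208) = 1.0516.
Q* ≈ 1199.856.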